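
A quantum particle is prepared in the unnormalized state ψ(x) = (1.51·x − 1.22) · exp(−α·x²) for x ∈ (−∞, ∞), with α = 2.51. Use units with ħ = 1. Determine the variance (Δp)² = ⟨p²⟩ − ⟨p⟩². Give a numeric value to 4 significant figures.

Compute ⟨p⟩ and ⟨p²⟩ separately; (Δp)² = ⟨p²⟩ − ⟨p⟩².
Expand each integrand as polynomial × e^(−2αx²) and use ∫x^(2j)·e^(−2αx²) dx = (2j−1)!!/(4α)^j · √(π/(2α)), odd powers → 0; here √(π/(2α)) = 0.79108. Differentiate with the product rule, d/dx e^(−αx²) = −2αx·e^(−αx²).
Normalization: ∫|ψ|² dx = 1.3571.
⟨p⟩ = 0.0000 and ⟨p²⟩ = 3.1746.
(Δp)² = 3.1746 − (0.0000)² = 3.1746.

3.175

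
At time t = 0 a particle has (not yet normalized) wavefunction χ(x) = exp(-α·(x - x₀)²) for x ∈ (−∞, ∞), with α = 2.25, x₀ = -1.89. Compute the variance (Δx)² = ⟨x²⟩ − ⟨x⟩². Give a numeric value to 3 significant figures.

Compute ⟨x⟩ and ⟨x²⟩ separately, then (Δx)² = ⟨x²⟩ − ⟨x⟩².
Gaussian moments (u = x − x₀): ∫u^(2j)·e^(−2αu²) du = (2j−1)!!/(4α)^j · √(π/(2α)), odd powers integrate to 0; here √(π/(2α)) = 0.83554.
Normalization: ∫|χ|² dx = 0.83554.
⟨x⟩ = -1.8900 and ⟨x²⟩ = 3.6832.
(Δx)² = 3.6832 − (-1.8900)² = 0.11111.

0.111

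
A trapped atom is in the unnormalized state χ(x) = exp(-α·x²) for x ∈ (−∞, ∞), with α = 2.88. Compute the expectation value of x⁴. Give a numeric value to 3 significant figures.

0.0226

⟨x⁴⟩ = ∫ x⁴·|χ|² dx / ∫|χ|² dx (integrals over the domain).
Gaussian moments: ∫x^(2j)·e^(−2αx²) dx = (2j−1)!!/(4α)^j · √(π/(2α)), odd powers integrate to 0; here √(π/(2α)) = 0.73852.
State is unnormalized: ∫|χ|² dx = 0.73852, and ∫χ*·x⁴·χ dx = 0.016695, so ⟨x⁴⟩ = 0.016695 / 0.73852.
⟨x⁴⟩ = 0.022606.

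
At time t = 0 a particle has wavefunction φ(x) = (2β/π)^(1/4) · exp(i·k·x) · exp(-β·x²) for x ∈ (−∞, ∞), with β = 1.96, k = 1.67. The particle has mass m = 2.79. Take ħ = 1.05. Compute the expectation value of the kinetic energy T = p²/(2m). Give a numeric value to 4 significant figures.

0.9383

T = −(ħ²/2m) d²/dx², so ⟨T⟩ = −(ħ²/2m) ∫ φ*·φ'' dx; with m = 2.79.
Gaussian moments: ∫x^(2j)·e^(−2βx²) dx = (2j−1)!!/(4β)^j · √(π/(2β)), odd powers integrate to 0; here √(π/(2β)) = 0.89522. Derivatives: φ′ = (ik − 2βx)·φ, φ″ = ((ik − 2βx)² − 2β)·φ; the odd-in-x pieces drop out.
⟨T⟩ = 0.93829.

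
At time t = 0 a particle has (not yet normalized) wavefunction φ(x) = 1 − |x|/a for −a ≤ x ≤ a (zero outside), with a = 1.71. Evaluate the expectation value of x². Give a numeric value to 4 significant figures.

0.2924

⟨x²⟩ = ∫ x²·|φ|² dx / ∫|φ|² dx (integrals over the domain).
φ is even, so ∫ over [−a, a] = 2∫₀ᵃ with φ = 1 − x/a there: ∫₀ᵃ (1 − x/a)² dx = a/3, ∫₀ᵃ x²(1 − x/a)² dx = a³/30, ∫₀ᵃ x⁴(1 − x/a)² dx = a⁵/105.
State is unnormalized: ∫|φ|² dx = 1.1400, and ∫φ*·x²·φ dx = 0.33335, so ⟨x²⟩ = 0.33335 / 1.1400.
⟨x²⟩ = 0.29241.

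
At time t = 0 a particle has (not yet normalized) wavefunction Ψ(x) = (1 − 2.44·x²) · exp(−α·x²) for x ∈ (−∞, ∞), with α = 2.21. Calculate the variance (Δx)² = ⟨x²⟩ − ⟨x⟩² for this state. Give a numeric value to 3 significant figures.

Compute ⟨x⟩ and ⟨x²⟩ separately, then (Δx)² = ⟨x²⟩ − ⟨x⟩².
Expand each integrand as polynomial × e^(−2αx²) and use ∫x^(2j)·e^(−2αx²) dx = (2j−1)!!/(4α)^j · √(π/(2α)), odd powers → 0; here √(π/(2α)) = 0.84307.
Normalization: ∫|Ψ|² dx = 0.57036.
⟨x⟩ = 0.0000 and ⟨x²⟩ = 0.081379.
(Δx)² = 0.081379 − (0.0000)² = 0.081379.

0.0814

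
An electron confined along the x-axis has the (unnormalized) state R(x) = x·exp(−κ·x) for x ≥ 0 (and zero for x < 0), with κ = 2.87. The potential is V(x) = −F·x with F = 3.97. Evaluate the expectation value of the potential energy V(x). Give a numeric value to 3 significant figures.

-2.07

⟨V⟩ = ∫ V(x)·|R|² dx / ∫|R|² dx.
Every integrand reduces to terms xʲ·e^(−2κx) on [0, ∞); use ∫₀^∞ xʲ·e^(−2κx) dx = j!/(2κ)^(j+1).
State is unnormalized: ∫|R|² dx = 0.010575, and ∫R*·V(x)·R dx = -0.021943, so ⟨V⟩ = -0.021943 / 0.010575.
⟨V⟩ = -2.0749.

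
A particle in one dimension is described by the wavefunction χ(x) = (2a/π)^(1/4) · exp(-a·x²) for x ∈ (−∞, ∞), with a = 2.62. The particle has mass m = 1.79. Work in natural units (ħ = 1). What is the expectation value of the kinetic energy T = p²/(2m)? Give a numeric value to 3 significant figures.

T = −(ħ²/2m) d²/dx², so ⟨T⟩ = −(ħ²/2m) ∫ χ*·χ'' dx; with m = 1.79.
Gaussian moments: ∫x^(2j)·e^(−2ax²) dx = (2j−1)!!/(4a)^j · √(π/(2a)), odd powers integrate to 0; here √(π/(2a)) = 0.77430. Derivatives: d/dx e^(−ax²) = −2ax·e^(−ax²), d²/dx² e^(−ax²) = (4a²x² − 2a)·e^(−ax²).
⟨T⟩ = 0.73184.

0.732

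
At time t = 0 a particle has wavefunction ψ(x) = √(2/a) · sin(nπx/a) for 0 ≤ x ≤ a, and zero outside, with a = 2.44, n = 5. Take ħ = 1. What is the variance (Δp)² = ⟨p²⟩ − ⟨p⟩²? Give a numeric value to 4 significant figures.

41.44

Compute ⟨p⟩ and ⟨p²⟩ separately; (Δp)² = ⟨p²⟩ − ⟨p⟩².
d/dx sin(nπx/a) = (nπ/a)·cos(nπx/a) and d²/dx² sin(nπx/a) = −(nπ/a)²·sin(nπx/a); on 0 ≤ x ≤ a, ∫sin²(nπx/a) dx = a/2 and ∫sin(nπx/a)·cos(nπx/a) dx = 0.
⟨p⟩ = 0.0000 and ⟨p²⟩ = 41.444.
(Δp)² = 41.444 − (0.0000)² = 41.444.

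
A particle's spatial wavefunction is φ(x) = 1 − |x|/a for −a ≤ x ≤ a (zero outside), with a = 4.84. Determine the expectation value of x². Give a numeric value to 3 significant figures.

⟨x²⟩ = ∫ x²·|φ|² dx / ∫|φ|² dx (integrals over the domain).
φ is even, so ∫ over [−a, a] = 2∫₀ᵃ with φ = 1 − x/a there: ∫₀ᵃ (1 − x/a)² dx = a/3, ∫₀ᵃ x²(1 − x/a)² dx = a³/30, ∫₀ᵃ x⁴(1 − x/a)² dx = a⁵/105.
State is unnormalized: ∫|φ|² dx = 3.2267, and ∫φ*·x²·φ dx = 7.5587, so ⟨x²⟩ = 7.5587 / 3.2267.
⟨x²⟩ = 2.3426.

2.34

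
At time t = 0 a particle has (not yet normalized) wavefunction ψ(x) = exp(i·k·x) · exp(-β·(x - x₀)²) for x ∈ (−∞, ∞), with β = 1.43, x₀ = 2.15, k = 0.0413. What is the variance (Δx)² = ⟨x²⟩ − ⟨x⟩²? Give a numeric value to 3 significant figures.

Compute ⟨x⟩ and ⟨x²⟩ separately, then (Δx)² = ⟨x²⟩ − ⟨x⟩².
Gaussian moments (u = x − x₀): ∫u^(2j)·e^(−2βu²) du = (2j−1)!!/(4β)^j · √(π/(2β)), odd powers integrate to 0; here √(π/(2β)) = 1.0481.
Normalization: ∫|ψ|² dx = 1.0481.
⟨x⟩ = 2.1500 and ⟨x²⟩ = 4.7973.
(Δx)² = 4.7973 − (2.1500)² = 0.17483.

0.175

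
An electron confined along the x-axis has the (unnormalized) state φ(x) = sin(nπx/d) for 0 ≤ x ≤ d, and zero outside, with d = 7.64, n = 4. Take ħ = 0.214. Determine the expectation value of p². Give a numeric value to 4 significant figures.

0.1239

p² φ = −ħ² d²φ/dx²; ⟨p²⟩ = −ħ² ∫ φ*·φ'' dx / ∫|φ|² dx.
d/dx sin(nπx/d) = (nπ/d)·cos(nπx/d) and d²/dx² sin(nπx/d) = −(nπ/d)²·sin(nπx/d); on 0 ≤ x ≤ d, ∫sin²(nπx/d) dx = d/2 and ∫sin(nπx/d)·cos(nπx/d) dx = 0.
State is unnormalized: ∫|φ|² dx = 3.8200, and ∫φ*·(−ħ² φ'') dx = 0.47329, so ⟨p²⟩ = 0.47329 / 3.8200.
⟨p²⟩ = 0.12390.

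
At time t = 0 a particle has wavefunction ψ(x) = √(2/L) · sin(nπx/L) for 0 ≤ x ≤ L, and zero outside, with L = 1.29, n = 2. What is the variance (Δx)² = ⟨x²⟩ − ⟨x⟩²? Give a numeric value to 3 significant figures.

0.118

Compute ⟨x⟩ and ⟨x²⟩ separately, then (Δx)² = ⟨x²⟩ − ⟨x⟩².
With sin²θ = (1 − cos2θ)/2 on 0 ≤ x ≤ L: ∫sin²(nπx/L) dx = L/2, ∫x·sin²(nπx/L) dx = L²/4, ∫x²·sin²(nπx/L) dx = L³·(1/6 − 1/(4n²π²)); higher powers xᵏ the same way, integrating xᵏ·cos(2nπx/L) by parts.
⟨x⟩ = 0.64500 and ⟨x²⟩ = 0.53362.
(Δx)² = 0.53362 − (0.64500)² = 0.11760.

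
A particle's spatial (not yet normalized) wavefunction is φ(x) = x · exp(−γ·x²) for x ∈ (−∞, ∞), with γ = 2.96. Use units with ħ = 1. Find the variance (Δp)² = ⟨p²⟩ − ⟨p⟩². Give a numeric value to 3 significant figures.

Compute ⟨p⟩ and ⟨p²⟩ separately; (Δp)² = ⟨p²⟩ − ⟨p⟩².
Expand each integrand as polynomial × e^(−2γx²) and use ∫x^(2j)·e^(−2γx²) dx = (2j−1)!!/(4γ)^j · √(π/(2γ)), odd powers → 0; here √(π/(2γ)) = 0.72847. Differentiate with the product rule, d/dx e^(−γx²) = −2γx·e^(−γx²).
Normalization: ∫|φ|² dx = 0.061527.
⟨p⟩ = 0.0000 and ⟨p²⟩ = 8.8800.
(Δp)² = 8.8800 − (0.0000)² = 8.8800.

8.88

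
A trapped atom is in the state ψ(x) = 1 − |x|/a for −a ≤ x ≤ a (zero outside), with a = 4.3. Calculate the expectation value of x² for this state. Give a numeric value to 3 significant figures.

1.85

⟨x²⟩ = ∫ x²·|ψ|² dx / ∫|ψ|² dx (integrals over the domain).
ψ is even, so ∫ over [−a, a] = 2∫₀ᵃ with ψ = 1 − x/a there: ∫₀ᵃ (1 − x/a)² dx = a/3, ∫₀ᵃ x²(1 − x/a)² dx = a³/30, ∫₀ᵃ x⁴(1 − x/a)² dx = a⁵/105.
State is unnormalized: ∫|ψ|² dx = 2.8667, and ∫ψ*·x²·ψ dx = 5.3005, so ⟨x²⟩ = 5.3005 / 2.8667.
⟨x²⟩ = 1.8490.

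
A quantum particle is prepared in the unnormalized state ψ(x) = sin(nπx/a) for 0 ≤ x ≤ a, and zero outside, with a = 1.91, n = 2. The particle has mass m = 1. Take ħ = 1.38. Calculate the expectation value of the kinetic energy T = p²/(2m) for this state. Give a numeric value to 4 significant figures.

T = −(ħ²/2m) d²/dx², so ⟨T⟩ = −(ħ²/2m) ∫ ψ*·ψ'' dx / ∫|ψ|² dx; with m = 1.
d/dx sin(nπx/a) = (nπ/a)·cos(nπx/a) and d²/dx² sin(nπx/a) = −(nπ/a)²·sin(nπx/a); on 0 ≤ x ≤ a, ∫sin²(nπx/a) dx = a/2 and ∫sin(nπx/a)·cos(nπx/a) dx = 0.
State is unnormalized: ∫|ψ|² dx = 0.95500, and ∫ψ*·(−ħ²/2m · ψ'') dx = 9.8407, so ⟨T⟩ = 9.8407 / 0.95500.
⟨T⟩ = 10.304.

10.30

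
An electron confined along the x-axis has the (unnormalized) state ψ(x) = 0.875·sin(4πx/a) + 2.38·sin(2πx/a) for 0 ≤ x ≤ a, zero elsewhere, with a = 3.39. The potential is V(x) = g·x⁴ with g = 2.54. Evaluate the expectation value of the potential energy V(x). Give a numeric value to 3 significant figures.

⟨V⟩ = ∫ V(x)·|ψ|² dx / ∫|ψ|² dx.
On 0 ≤ x ≤ a (j ≠ l): ∫sin²(jπx/a) dx = a/2, ∫sin(jπx/a)·sin(lπx/a) dx = 0; diagonal moments ∫x·sin²(jπx/a) dx = a²/4, ∫x²·sin²(jπx/a) dx = a³·(1/6 − 1/(4j²π²)); cross terms ∫x·sin(jπx/a)·sin(lπx/a) dx = 0 for j + l even and −4jla²/(π²(j² − l²)²) for j + l odd, ∫x²·sin(jπx/a)·sin(lπx/a) dx = (−1)^(j+l)·4jla³/(π²(j² − l²)²); higher powers the same way via product-to-sum and parts.
State is unnormalized: ∫|ψ|² dx = 10.899, and ∫ψ*·V(x)·ψ dx = 827.27, so ⟨V⟩ = 827.27 / 10.899.
⟨V⟩ = 75.904.

75.9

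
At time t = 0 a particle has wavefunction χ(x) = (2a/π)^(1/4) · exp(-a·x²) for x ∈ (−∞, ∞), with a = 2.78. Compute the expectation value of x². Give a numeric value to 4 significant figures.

0.08993

⟨x²⟩ = ∫ x²·|χ|² dx (integrals over the domain).
Gaussian moments: ∫x^(2j)·e^(−2ax²) dx = (2j−1)!!/(4a)^j · √(π/(2a)), odd powers integrate to 0; here √(π/(2a)) = 0.75169.
⟨x²⟩ = 0.089928.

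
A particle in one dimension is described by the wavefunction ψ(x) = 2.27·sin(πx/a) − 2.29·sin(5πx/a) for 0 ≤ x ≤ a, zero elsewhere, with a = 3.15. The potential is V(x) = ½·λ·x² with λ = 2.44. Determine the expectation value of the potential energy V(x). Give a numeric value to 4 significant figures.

3.634

⟨V⟩ = ∫ V(x)·|ψ|² dx / ∫|ψ|² dx.
On 0 ≤ x ≤ a (j ≠ l): ∫sin²(jπx/a) dx = a/2, ∫sin(jπx/a)·sin(lπx/a) dx = 0; diagonal moments ∫x·sin²(jπx/a) dx = a²/4, ∫x²·sin²(jπx/a) dx = a³·(1/6 − 1/(4j²π²)); cross terms ∫x·sin(jπx/a)·sin(lπx/a) dx = 0 for j + l even and −4jla²/(π²(j² − l²)²) for j + l odd, ∫x²·sin(jπx/a)·sin(lπx/a) dx = (−1)^(j+l)·4jla³/(π²(j² − l²)²); higher powers the same way via product-to-sum and parts.
State is unnormalized: ∫|ψ|² dx = 16.375, and ∫ψ*·V(x)·ψ dx = 59.502, so ⟨V⟩ = 59.502 / 16.375.
⟨V⟩ = 3.6337.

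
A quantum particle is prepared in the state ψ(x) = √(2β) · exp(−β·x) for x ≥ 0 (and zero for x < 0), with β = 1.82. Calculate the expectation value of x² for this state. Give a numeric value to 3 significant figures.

⟨x²⟩ = ∫ x²·|ψ|² dx (integrals over the domain).
Every integrand reduces to terms xʲ·e^(−2βx) on [0, ∞); use ∫₀^∞ xʲ·e^(−2βx) dx = j!/(2β)^(j+1).
⟨x²⟩ = 0.15095.

0.151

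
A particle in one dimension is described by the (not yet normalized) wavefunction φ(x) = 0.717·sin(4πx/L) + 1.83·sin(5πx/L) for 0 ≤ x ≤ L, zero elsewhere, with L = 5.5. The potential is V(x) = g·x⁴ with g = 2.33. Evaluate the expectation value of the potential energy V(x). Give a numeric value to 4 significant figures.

⟨V⟩ = ∫ V(x)·|φ|² dx / ∫|φ|² dx.
On 0 ≤ x ≤ L (j ≠ l): ∫sin²(jπx/L) dx = L/2, ∫sin(jπx/L)·sin(lπx/L) dx = 0; diagonal moments ∫x·sin²(jπx/L) dx = L²/4, ∫x²·sin²(jπx/L) dx = L³·(1/6 − 1/(4j²π²)); cross terms ∫x·sin(jπx/L)·sin(lπx/L) dx = 0 for j + l even and −4jlL²/(π²(j² − l²)²) for j + l odd, ∫x²·sin(jπx/L)·sin(lπx/L) dx = (−1)^(j+l)·4jlL³/(π²(j² − l²)²); higher powers the same way via product-to-sum and parts.
State is unnormalized: ∫|φ|² dx = 10.623, and ∫φ*·V(x)·φ dx = 2063.4, so ⟨V⟩ = 2063.4 / 10.623.
⟨V⟩ = 194.24.

194.2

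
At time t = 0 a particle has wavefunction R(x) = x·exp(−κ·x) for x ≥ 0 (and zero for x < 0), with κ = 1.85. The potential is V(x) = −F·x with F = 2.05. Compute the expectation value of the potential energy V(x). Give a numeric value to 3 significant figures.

⟨V⟩ = ∫ V(x)·|R|² dx / ∫|R|² dx.
Every integrand reduces to terms xʲ·e^(−2κx) on [0, ∞); use ∫₀^∞ xʲ·e^(−2κx) dx = j!/(2κ)^(j+1).
State is unnormalized: ∫|R|² dx = 0.039484, and ∫R*·V(x)·R dx = -0.065629, so ⟨V⟩ = -0.065629 / 0.039484.
⟨V⟩ = -1.6622.

-1.66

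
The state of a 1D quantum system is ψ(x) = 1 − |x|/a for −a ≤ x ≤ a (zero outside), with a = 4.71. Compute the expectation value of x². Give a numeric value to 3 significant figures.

⟨x²⟩ = ∫ x²·|ψ|² dx / ∫|ψ|² dx (integrals over the domain).
ψ is even, so ∫ over [−a, a] = 2∫₀ᵃ with ψ = 1 − x/a there: ∫₀ᵃ (1 − x/a)² dx = a/3, ∫₀ᵃ x²(1 − x/a)² dx = a³/30, ∫₀ᵃ x⁴(1 − x/a)² dx = a⁵/105.
State is unnormalized: ∫|ψ|² dx = 3.1400, and ∫ψ*·x²·ψ dx = 6.9658, so ⟨x²⟩ = 6.9658 / 3.1400.
⟨x²⟩ = 2.2184.

2.22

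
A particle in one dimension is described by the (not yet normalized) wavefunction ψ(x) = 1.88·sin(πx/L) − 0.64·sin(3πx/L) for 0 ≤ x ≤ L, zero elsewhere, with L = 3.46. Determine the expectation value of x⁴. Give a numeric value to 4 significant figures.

⟨x⁴⟩ = ∫ x⁴·|ψ|² dx / ∫|ψ|² dx (integrals over the domain).
On 0 ≤ x ≤ L (j ≠ l): ∫sin²(jπx/L) dx = L/2, ∫sin(jπx/L)·sin(lπx/L) dx = 0; diagonal moments ∫x·sin²(jπx/L) dx = L²/4, ∫x²·sin²(jπx/L) dx = L³·(1/6 − 1/(4j²π²)); cross terms ∫x·sin(jπx/L)·sin(lπx/L) dx = 0 for j + l even and −4jlL²/(π²(j² − l²)²) for j + l odd, ∫x²·sin(jπx/L)·sin(lπx/L) dx = (−1)^(j+l)·4jlL³/(π²(j² − l²)²); higher powers the same way via product-to-sum and parts.
State is unnormalized: ∫|ψ|² dx = 6.8231, and ∫ψ*·x⁴·ψ dx = 82.431, so ⟨x⁴⟩ = 82.431 / 6.8231.
⟨x⁴⟩ = 12.081.

12.08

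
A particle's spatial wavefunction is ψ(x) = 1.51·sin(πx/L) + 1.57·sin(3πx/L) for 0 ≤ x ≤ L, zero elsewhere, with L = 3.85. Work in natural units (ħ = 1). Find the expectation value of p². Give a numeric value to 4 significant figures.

3.433

p² ψ = −ħ² d²ψ/dx²; ⟨p²⟩ = −ħ² ∫ ψ*·ψ'' dx / ∫|ψ|² dx.
d²/dx² sin(jπx/L) = −(jπ/L)²·sin(jπx/L); on 0 ≤ x ≤ L, ∫sin²(jπx/L) dx = L/2 and ∫sin(jπx/L)·sin(lπx/L) dx = 0 for j ≠ l, so only diagonal terms survive in ∫|ψ|² and ∫ψ·ψ″; ∫ψ·ψ′ dx = [ψ²/2] between the walls = 0.
State is unnormalized: ∫|ψ|² dx = 9.1341, and ∫ψ*·(−ħ² ψ'') dx = 31.357, so ⟨p²⟩ = 31.357 / 9.1341.
⟨p²⟩ = 3.4330.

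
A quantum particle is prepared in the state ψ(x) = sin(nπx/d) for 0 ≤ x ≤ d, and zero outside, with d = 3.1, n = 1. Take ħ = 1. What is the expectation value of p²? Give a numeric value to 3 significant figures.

p² ψ = −ħ² d²ψ/dx²; ⟨p²⟩ = −ħ² ∫ ψ*·ψ'' dx / ∫|ψ|² dx.
d/dx sin(nπx/d) = (nπ/d)·cos(nπx/d) and d²/dx² sin(nπx/d) = −(nπ/d)²·sin(nπx/d); on 0 ≤ x ≤ d, ∫sin²(nπx/d) dx = d/2 and ∫sin(nπx/d)·cos(nπx/d) dx = 0.
State is unnormalized: ∫|ψ|² dx = 1.5500, and ∫ψ*·(−ħ² ψ'') dx = 1.5919, so ⟨p²⟩ = 1.5919 / 1.5500.
⟨p²⟩ = 1.0270.

1.03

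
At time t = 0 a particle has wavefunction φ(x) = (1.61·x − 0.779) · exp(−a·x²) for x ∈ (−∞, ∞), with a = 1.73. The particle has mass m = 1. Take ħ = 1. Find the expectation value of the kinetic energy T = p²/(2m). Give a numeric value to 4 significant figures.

T = −(ħ²/2m) d²/dx², so ⟨T⟩ = −(ħ²/2m) ∫ φ*·φ'' dx / ∫|φ|² dx; with m = 1.
Expand each integrand as polynomial × e^(−2ax²) and use ∫x^(2j)·e^(−2ax²) dx = (2j−1)!!/(4a)^j · √(π/(2a)), odd powers → 0; here √(π/(2a)) = 0.95288. Differentiate with the product rule, d/dx e^(−ax²) = −2ax·e^(−ax²).
State is unnormalized: ∫|φ|² dx = 0.93517, and ∫φ*·(−ħ²/2m · φ'') dx = 1.4264, so ⟨T⟩ = 1.4264 / 0.93517.
⟨T⟩ = 1.5253.

1.525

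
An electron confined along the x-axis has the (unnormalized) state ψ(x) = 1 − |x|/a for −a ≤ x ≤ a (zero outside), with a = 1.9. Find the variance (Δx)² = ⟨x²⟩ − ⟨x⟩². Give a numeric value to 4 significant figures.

0.3610

Compute ⟨x⟩ and ⟨x²⟩ separately, then (Δx)² = ⟨x²⟩ − ⟨x⟩².
ψ is even, so ∫ over [−a, a] = 2∫₀ᵃ with ψ = 1 − x/a there: ∫₀ᵃ (1 − x/a)² dx = a/3, ∫₀ᵃ x²(1 − x/a)² dx = a³/30, ∫₀ᵃ x⁴(1 − x/a)² dx = a⁵/105.
Normalization: ∫|ψ|² dx = 1.2667.
⟨x⟩ = 0.0000 and ⟨x²⟩ = 0.36100.
(Δx)² = 0.36100 − (0.0000)² = 0.36100.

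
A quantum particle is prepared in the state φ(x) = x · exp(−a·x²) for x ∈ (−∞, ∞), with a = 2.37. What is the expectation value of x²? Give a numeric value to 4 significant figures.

⟨x²⟩ = ∫ x²·|φ|² dx / ∫|φ|² dx (integrals over the domain).
Expand each integrand as polynomial × e^(−2ax²) and use ∫x^(2j)·e^(−2ax²) dx = (2j−1)!!/(4a)^j · √(π/(2a)), odd powers → 0; here √(π/(2a)) = 0.81412.
State is unnormalized: ∫|φ|² dx = 0.085877, and ∫φ*·x²·φ dx = 0.027176, so ⟨x²⟩ = 0.027176 / 0.085877.
⟨x²⟩ = 0.31646.

0.3165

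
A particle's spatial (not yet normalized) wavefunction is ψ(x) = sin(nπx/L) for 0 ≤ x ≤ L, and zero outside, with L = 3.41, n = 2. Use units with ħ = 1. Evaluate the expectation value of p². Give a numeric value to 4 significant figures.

p² ψ = −ħ² d²ψ/dx²; ⟨p²⟩ = −ħ² ∫ ψ*·ψ'' dx / ∫|ψ|² dx.
d/dx sin(nπx/L) = (nπ/L)·cos(nπx/L) and d²/dx² sin(nπx/L) = −(nπ/L)²·sin(nπx/L); on 0 ≤ x ≤ L, ∫sin²(nπx/L) dx = L/2 and ∫sin(nπx/L)·cos(nπx/L) dx = 0.
State is unnormalized: ∫|ψ|² dx = 1.7050, and ∫ψ*·(−ħ² ψ'') dx = 5.7886, so ⟨p²⟩ = 5.7886 / 1.7050.
⟨p²⟩ = 3.3951.

3.395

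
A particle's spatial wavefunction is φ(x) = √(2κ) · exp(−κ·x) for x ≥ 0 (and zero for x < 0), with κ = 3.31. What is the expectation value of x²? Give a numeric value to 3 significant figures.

⟨x²⟩ = ∫ x²·|φ|² dx (integrals over the domain).
Every integrand reduces to terms xʲ·e^(−2κx) on [0, ∞); use ∫₀^∞ xʲ·e^(−2κx) dx = j!/(2κ)^(j+1).
⟨x²⟩ = 0.045637.

0.0456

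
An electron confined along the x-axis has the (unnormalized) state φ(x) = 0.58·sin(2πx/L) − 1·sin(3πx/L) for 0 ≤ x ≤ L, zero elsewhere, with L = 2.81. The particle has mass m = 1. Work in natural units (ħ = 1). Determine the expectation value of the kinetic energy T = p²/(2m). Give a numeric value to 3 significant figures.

4.84

T = −(ħ²/2m) d²/dx², so ⟨T⟩ = −(ħ²/2m) ∫ φ*·φ'' dx / ∫|φ|² dx; with m = 1.
d²/dx² sin(jπx/L) = −(jπ/L)²·sin(jπx/L); on 0 ≤ x ≤ L, ∫sin²(jπx/L) dx = L/2 and ∫sin(jπx/L)·sin(lπx/L) dx = 0 for j ≠ l, so only diagonal terms survive in ∫|φ|² and ∫φ·φ″; ∫φ·φ′ dx = [φ²/2] between the walls = 0.
State is unnormalized: ∫|φ|² dx = 1.8776, and ∫φ*·(−ħ²/2m · φ'') dx = 9.0843, so ⟨T⟩ = 9.0843 / 1.8776.
⟨T⟩ = 4.8381.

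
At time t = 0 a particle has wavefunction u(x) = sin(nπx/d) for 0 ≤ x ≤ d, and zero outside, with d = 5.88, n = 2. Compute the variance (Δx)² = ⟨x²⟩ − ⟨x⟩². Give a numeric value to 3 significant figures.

Compute ⟨x⟩ and ⟨x²⟩ separately, then (Δx)² = ⟨x²⟩ − ⟨x⟩².
With sin²θ = (1 − cos2θ)/2 on 0 ≤ x ≤ d: ∫sin²(nπx/d) dx = d/2, ∫x·sin²(nπx/d) dx = d²/4, ∫x²·sin²(nπx/d) dx = d³·(1/6 − 1/(4n²π²)); higher powers xᵏ the same way, integrating xᵏ·cos(2nπx/d) by parts.
Normalization: ∫|u|² dx = 2.9400.
⟨x⟩ = 2.9400 and ⟨x²⟩ = 11.087.
(Δx)² = 11.087 − (2.9400)² = 2.4433.

2.44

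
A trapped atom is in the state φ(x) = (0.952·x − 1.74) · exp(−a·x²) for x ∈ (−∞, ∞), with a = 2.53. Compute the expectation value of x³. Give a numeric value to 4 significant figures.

-0.03113

⟨x³⟩ = ∫ x³·|φ|² dx / ∫|φ|² dx (integrals over the domain).
Expand each integrand as polynomial × e^(−2ax²) and use ∫x^(2j)·e^(−2ax²) dx = (2j−1)!!/(4a)^j · √(π/(2a)), odd powers → 0; here √(π/(2a)) = 0.78795.
State is unnormalized: ∫|φ|² dx = 2.4562, and ∫φ*·x³·φ dx = -0.076467, so ⟨x³⟩ = -0.076467 / 2.4562.
⟨x³⟩ = -0.031133.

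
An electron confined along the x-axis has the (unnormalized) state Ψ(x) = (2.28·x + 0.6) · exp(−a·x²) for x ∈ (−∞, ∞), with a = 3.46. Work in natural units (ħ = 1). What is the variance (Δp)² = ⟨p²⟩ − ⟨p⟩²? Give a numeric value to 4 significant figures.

Compute ⟨p⟩ and ⟨p²⟩ separately; (Δp)² = ⟨p²⟩ − ⟨p⟩².
Expand each integrand as polynomial × e^(−2ax²) and use ∫x^(2j)·e^(−2ax²) dx = (2j−1)!!/(4a)^j · √(π/(2a)), odd powers → 0; here √(π/(2a)) = 0.67379. Differentiate with the product rule, d/dx e^(−ax²) = −2ax·e^(−ax²).
Normalization: ∫|Ψ|² dx = 0.49564.
⟨p⟩ = 0.0000 and ⟨p²⟩ = 6.9934.
(Δp)² = 6.9934 − (0.0000)² = 6.9934.

6.993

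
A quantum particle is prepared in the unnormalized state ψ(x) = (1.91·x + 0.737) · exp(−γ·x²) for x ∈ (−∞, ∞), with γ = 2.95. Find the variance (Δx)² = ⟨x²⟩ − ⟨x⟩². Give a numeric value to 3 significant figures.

0.0679

Compute ⟨x⟩ and ⟨x²⟩ separately, then (Δx)² = ⟨x²⟩ − ⟨x⟩².
Expand each integrand as polynomial × e^(−2γx²) and use ∫x^(2j)·e^(−2γx²) dx = (2j−1)!!/(4γ)^j · √(π/(2γ)), odd powers → 0; here √(π/(2γ)) = 0.72971.
Normalization: ∫|ψ|² dx = 0.62195.
⟨x⟩ = 0.27992 and ⟨x²⟩ = 0.14622.
(Δx)² = 0.14622 − (0.27992)² = 0.067867.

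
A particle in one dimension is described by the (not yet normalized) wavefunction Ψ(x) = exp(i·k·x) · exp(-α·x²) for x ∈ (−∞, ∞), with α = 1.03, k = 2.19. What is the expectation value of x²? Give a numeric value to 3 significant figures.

0.243

⟨x²⟩ = ∫ x²·|Ψ|² dx / ∫|Ψ|² dx (integrals over the domain).
Gaussian moments: ∫x^(2j)·e^(−2αx²) dx = (2j−1)!!/(4α)^j · √(π/(2α)), odd powers integrate to 0; here √(π/(2α)) = 1.2349.
State is unnormalized: ∫|Ψ|² dx = 1.2349, and ∫Ψ*·x²·Ψ dx = 0.29974, so ⟨x²⟩ = 0.29974 / 1.2349.
⟨x²⟩ = 0.24272.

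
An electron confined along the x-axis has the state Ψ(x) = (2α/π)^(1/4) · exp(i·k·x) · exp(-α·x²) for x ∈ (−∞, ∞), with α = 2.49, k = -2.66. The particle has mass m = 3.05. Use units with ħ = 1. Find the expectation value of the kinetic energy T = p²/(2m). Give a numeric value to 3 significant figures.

1.57

T = −(ħ²/2m) d²/dx², so ⟨T⟩ = −(ħ²/2m) ∫ Ψ*·Ψ'' dx; with m = 3.05.
Gaussian moments: ∫x^(2j)·e^(−2αx²) dx = (2j−1)!!/(4α)^j · √(π/(2α)), odd powers integrate to 0; here √(π/(2α)) = 0.79426. Derivatives: Ψ′ = (ik − 2αx)·Ψ, Ψ″ = ((ik − 2αx)² − 2α)·Ψ; the odd-in-x pieces drop out.
⟨T⟩ = 1.5681.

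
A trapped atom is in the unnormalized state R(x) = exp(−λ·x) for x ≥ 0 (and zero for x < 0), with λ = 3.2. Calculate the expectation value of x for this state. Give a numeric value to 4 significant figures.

0.1563

⟨x⟩ = ∫ x·|R|² dx / ∫|R|² dx (integrals over the domain).
Every integrand reduces to terms xʲ·e^(−2λx) on [0, ∞); use ∫₀^∞ xʲ·e^(−2λx) dx = j!/(2λ)^(j+1).
State is unnormalized: ∫|R|² dx = 0.15625, and ∫R*·x·R dx = 0.024414, so ⟨x⟩ = 0.024414 / 0.15625.
⟨x⟩ = 0.15625.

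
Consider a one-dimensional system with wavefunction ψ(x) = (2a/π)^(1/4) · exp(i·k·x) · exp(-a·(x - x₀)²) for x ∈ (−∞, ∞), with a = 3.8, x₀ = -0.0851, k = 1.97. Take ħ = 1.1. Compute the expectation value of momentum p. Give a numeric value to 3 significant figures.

2.17

p ψ = −iħ dψ/dx; then ⟨p⟩ = ∫ ψ*·(pψ) dx.
Gaussian moments (u = x − x₀): ∫u^(2j)·e^(−2au²) du = (2j−1)!!/(4a)^j · √(π/(2a)), odd powers integrate to 0; here √(π/(2a)) = 0.64294. Derivatives: ψ′ = (ik − 2au)·ψ, ψ″ = ((ik − 2au)² − 2a)·ψ; the odd-in-u pieces drop out.
⟨p⟩ = 2.1670.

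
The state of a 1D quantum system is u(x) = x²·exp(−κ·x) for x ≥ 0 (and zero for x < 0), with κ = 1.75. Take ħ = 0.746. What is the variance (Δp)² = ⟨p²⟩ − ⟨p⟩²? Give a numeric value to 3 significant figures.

Compute ⟨p⟩ and ⟨p²⟩ separately; (Δp)² = ⟨p²⟩ − ⟨p⟩².
Differentiate x²·exp(−κ·x) with the product rule; every integrand then reduces to terms xʲ·e^(−2κx) on [0, ∞), with ∫₀^∞ xʲ·e^(−2κx) dx = j!/(2κ)^(j+1).
Normalization: ∫|u|² dx = 0.045695.
⟨p⟩ = 0.0000 and ⟨p²⟩ = 0.56811.
(Δp)² = 0.56811 − (0.0000)² = 0.56811.

0.568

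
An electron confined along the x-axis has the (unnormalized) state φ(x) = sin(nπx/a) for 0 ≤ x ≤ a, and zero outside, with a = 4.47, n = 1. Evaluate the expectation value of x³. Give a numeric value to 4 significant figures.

15.54

⟨x³⟩ = ∫ x³·|φ|² dx / ∫|φ|² dx (integrals over the domain).
With sin²θ = (1 − cos2θ)/2 on 0 ≤ x ≤ a: ∫sin²(nπx/a) dx = a/2, ∫x·sin²(nπx/a) dx = a²/4, ∫x²·sin²(nπx/a) dx = a³·(1/6 − 1/(4n²π²)); higher powers xᵏ the same way, integrating xᵏ·cos(2nπx/a) by parts.
State is unnormalized: ∫|φ|² dx = 2.2350, and ∫φ*·x³·φ dx = 34.735, so ⟨x³⟩ = 34.735 / 2.2350.
⟨x³⟩ = 15.542.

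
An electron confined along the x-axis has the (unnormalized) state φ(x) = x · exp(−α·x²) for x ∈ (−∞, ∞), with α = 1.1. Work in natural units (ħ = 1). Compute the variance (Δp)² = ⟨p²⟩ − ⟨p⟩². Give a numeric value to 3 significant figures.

Compute ⟨p⟩ and ⟨p²⟩ separately; (Δp)² = ⟨p²⟩ − ⟨p⟩².
Expand each integrand as polynomial × e^(−2αx²) and use ∫x^(2j)·e^(−2αx²) dx = (2j−1)!!/(4α)^j · √(π/(2α)), odd powers → 0; here √(π/(2α)) = 1.1950. Differentiate with the product rule, d/dx e^(−αx²) = −2αx·e^(−αx²).
Normalization: ∫|φ|² dx = 0.27159.
⟨p⟩ = 0.0000 and ⟨p²⟩ = 3.3000.
(Δp)² = 3.3000 − (0.0000)² = 3.3000.

3.30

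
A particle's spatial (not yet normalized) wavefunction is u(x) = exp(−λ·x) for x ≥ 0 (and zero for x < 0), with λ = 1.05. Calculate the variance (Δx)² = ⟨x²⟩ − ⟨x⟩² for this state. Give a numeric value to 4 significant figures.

Compute ⟨x⟩ and ⟨x²⟩ separately, then (Δx)² = ⟨x²⟩ − ⟨x⟩².
Every integrand reduces to terms xʲ·e^(−2λx) on [0, ∞); use ∫₀^∞ xʲ·e^(−2λx) dx = j!/(2λ)^(j+1).
Normalization: ∫|u|² dx = 0.47619.
⟨x⟩ = 0.47619 and ⟨x²⟩ = 0.45351.
(Δx)² = 0.45351 − (0.47619)² = 0.22676.

0.2268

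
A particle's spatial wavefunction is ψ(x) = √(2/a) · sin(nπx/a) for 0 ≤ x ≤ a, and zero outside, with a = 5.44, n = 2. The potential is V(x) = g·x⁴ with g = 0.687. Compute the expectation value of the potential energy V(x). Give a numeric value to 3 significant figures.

⟨V⟩ = ∫ V(x)·|ψ|² dx.
With sin²θ = (1 − cos2θ)/2 on 0 ≤ x ≤ a: ∫sin²(nπx/a) dx = a/2, ∫x·sin²(nπx/a) dx = a²/4, ∫x²·sin²(nπx/a) dx = a³·(1/6 − 1/(4n²π²)); higher powers xᵏ the same way, integrating xᵏ·cos(2nπx/a) by parts.
⟨V⟩ = 105.67.

106.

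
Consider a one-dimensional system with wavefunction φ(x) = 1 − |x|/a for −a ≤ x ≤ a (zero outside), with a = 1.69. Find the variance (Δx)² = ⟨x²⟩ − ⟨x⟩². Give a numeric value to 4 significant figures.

0.2856

Compute ⟨x⟩ and ⟨x²⟩ separately, then (Δx)² = ⟨x²⟩ − ⟨x⟩².
φ is even, so ∫ over [−a, a] = 2∫₀ᵃ with φ = 1 − x/a there: ∫₀ᵃ (1 − x/a)² dx = a/3, ∫₀ᵃ x²(1 − x/a)² dx = a³/30, ∫₀ᵃ x⁴(1 − x/a)² dx = a⁵/105.
Normalization: ∫|φ|² dx = 1.1267.
⟨x⟩ = 0.0000 and ⟨x²⟩ = 0.28561.
(Δx)² = 0.28561 − (0.0000)² = 0.28561.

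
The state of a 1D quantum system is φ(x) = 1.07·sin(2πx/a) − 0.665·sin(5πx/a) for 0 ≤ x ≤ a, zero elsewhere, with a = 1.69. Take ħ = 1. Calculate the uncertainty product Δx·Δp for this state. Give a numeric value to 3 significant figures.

Δx = √(⟨x²⟩−⟨x⟩²), Δp = √(⟨p²⟩−⟨p⟩²).
On 0 ≤ x ≤ a (j ≠ l): ∫sin²(jπx/a) dx = a/2, ∫sin(jπx/a)·sin(lπx/a) dx = 0; diagonal moments ∫x·sin²(jπx/a) dx = a²/4, ∫x²·sin²(jπx/a) dx = a³·(1/6 − 1/(4j²π²)); cross terms ∫x·sin(jπx/a)·sin(lπx/a) dx = 0 for j + l even and −4jla²/(π²(j² − l²)²) for j + l odd, ∫x²·sin(jπx/a)·sin(lπx/a) dx = (−1)^(j+l)·4jla³/(π²(j² − l²)²); higher powers the same way via product-to-sum and parts. d²/dx² sin(jπx/a) = −(jπ/a)²·sin(jπx/a); on 0 ≤ x ≤ a, ∫sin²(jπx/a) dx = a/2 and ∫sin(jπx/a)·sin(lπx/a) dx = 0 for j ≠ l, so only diagonal terms survive in ∫|φ|² and ∫φ·φ″; ∫φ·φ′ dx = [φ²/2] between the walls = 0.
Normalization: ∫|φ|² dx = 1.3411.
⟨x⟩ = 0.87285, ⟨x²⟩ = 0.97140 ⇒ Δx = 0.45774.
⟨p⟩ = 0.0000, ⟨p²⟩ = 34.042 ⇒ Δp = 5.8346.
Δx·Δp = 2.6707.

2.67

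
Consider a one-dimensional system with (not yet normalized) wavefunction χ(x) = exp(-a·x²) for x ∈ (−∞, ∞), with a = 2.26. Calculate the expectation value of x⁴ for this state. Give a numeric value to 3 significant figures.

⟨x⁴⟩ = ∫ x⁴·|χ|² dx / ∫|χ|² dx (integrals over the domain).
Gaussian moments: ∫x^(2j)·e^(−2ax²) dx = (2j−1)!!/(4a)^j · √(π/(2a)), odd powers integrate to 0; here √(π/(2a)) = 0.83369.
State is unnormalized: ∫|χ|² dx = 0.83369, and ∫χ*·x⁴·χ dx = 0.030605, so ⟨x⁴⟩ = 0.030605 / 0.83369.
⟨x⁴⟩ = 0.036710.

0.0367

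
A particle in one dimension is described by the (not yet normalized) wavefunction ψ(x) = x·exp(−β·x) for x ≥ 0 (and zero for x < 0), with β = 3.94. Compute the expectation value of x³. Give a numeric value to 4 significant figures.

⟨x³⟩ = ∫ x³·|ψ|² dx / ∫|ψ|² dx (integrals over the domain).
Every integrand reduces to terms xʲ·e^(−2βx) on [0, ∞); use ∫₀^∞ xʲ·e^(−2βx) dx = j!/(2β)^(j+1).
State is unnormalized: ∫|ψ|² dx = 0.0040874, and ∫ψ*·x³·ψ dx = 0.00050121, so ⟨x³⟩ = 0.00050121 / 0.0040874.
⟨x³⟩ = 0.12262.

0.1226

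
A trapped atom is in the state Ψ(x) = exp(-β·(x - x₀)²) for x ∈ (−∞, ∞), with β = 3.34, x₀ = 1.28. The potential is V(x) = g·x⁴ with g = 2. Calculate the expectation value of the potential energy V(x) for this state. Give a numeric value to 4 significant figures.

6.874

⟨V⟩ = ∫ V(x)·|Ψ|² dx / ∫|Ψ|² dx.
Gaussian moments (u = x − x₀): ∫u^(2j)·e^(−2βu²) du = (2j−1)!!/(4β)^j · √(π/(2β)), odd powers integrate to 0; here √(π/(2β)) = 0.68578.
State is unnormalized: ∫|Ψ|² dx = 0.68578, and ∫Ψ*·V(x)·Ψ dx = 4.7140, so ⟨V⟩ = 4.7140 / 0.68578.
⟨V⟩ = 6.8739.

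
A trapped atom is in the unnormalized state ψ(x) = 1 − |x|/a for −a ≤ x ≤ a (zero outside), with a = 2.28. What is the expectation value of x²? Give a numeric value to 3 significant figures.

0.520

⟨x²⟩ = ∫ x²·|ψ|² dx / ∫|ψ|² dx (integrals over the domain).
ψ is even, so ∫ over [−a, a] = 2∫₀ᵃ with ψ = 1 − x/a there: ∫₀ᵃ (1 − x/a)² dx = a/3, ∫₀ᵃ x²(1 − x/a)² dx = a³/30, ∫₀ᵃ x⁴(1 − x/a)² dx = a⁵/105.
State is unnormalized: ∫|ψ|² dx = 1.5200, and ∫ψ*·x²·ψ dx = 0.79016, so ⟨x²⟩ = 0.79016 / 1.5200.
⟨x²⟩ = 0.51984.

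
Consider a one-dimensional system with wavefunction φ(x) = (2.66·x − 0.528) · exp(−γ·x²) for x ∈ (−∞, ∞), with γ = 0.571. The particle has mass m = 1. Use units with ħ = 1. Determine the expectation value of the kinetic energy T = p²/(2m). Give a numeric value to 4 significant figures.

T = −(ħ²/2m) d²/dx², so ⟨T⟩ = −(ħ²/2m) ∫ φ*·φ'' dx / ∫|φ|² dx; with m = 1.
Expand each integrand as polynomial × e^(−2γx²) and use ∫x^(2j)·e^(−2γx²) dx = (2j−1)!!/(4γ)^j · √(π/(2γ)), odd powers → 0; here √(π/(2γ)) = 1.6586. Differentiate with the product rule, d/dx e^(−γx²) = −2γx·e^(−γx²).
State is unnormalized: ∫|φ|² dx = 5.6006, and ∫φ*·(−ħ²/2m · φ'') dx = 4.5329, so ⟨T⟩ = 4.5329 / 5.6006.
⟨T⟩ = 0.80936.

0.8094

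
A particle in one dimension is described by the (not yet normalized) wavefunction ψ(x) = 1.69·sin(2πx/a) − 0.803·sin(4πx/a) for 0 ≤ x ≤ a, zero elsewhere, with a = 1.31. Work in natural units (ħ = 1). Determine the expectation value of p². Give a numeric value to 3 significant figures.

35.7

p² ψ = −ħ² d²ψ/dx²; ⟨p²⟩ = −ħ² ∫ ψ*·ψ'' dx / ∫|ψ|² dx.
d²/dx² sin(jπx/a) = −(jπ/a)²·sin(jπx/a); on 0 ≤ x ≤ a, ∫sin²(jπx/a) dx = a/2 and ∫sin(jπx/a)·sin(lπx/a) dx = 0 for j ≠ l, so only diagonal terms survive in ∫|ψ|² and ∫ψ·ψ″; ∫ψ·ψ′ dx = [ψ²/2] between the walls = 0.
State is unnormalized: ∫|ψ|² dx = 2.2931, and ∫ψ*·(−ħ² ψ'') dx = 81.900, so ⟨p²⟩ = 81.900 / 2.2931.
⟨p²⟩ = 35.716.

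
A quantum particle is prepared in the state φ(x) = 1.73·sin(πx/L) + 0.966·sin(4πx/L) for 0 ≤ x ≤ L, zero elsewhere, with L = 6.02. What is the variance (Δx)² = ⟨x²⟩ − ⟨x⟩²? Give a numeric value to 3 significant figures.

1.59

Compute ⟨x⟩ and ⟨x²⟩ separately, then (Δx)² = ⟨x²⟩ − ⟨x⟩².
On 0 ≤ x ≤ L (j ≠ l): ∫sin²(jπx/L) dx = L/2, ∫sin(jπx/L)·sin(lπx/L) dx = 0; diagonal moments ∫x·sin²(jπx/L) dx = L²/4, ∫x²·sin²(jπx/L) dx = L³·(1/6 − 1/(4j²π²)); cross terms ∫x·sin(jπx/L)·sin(lπx/L) dx = 0 for j + l even and −4jlL²/(π²(j² − l²)²) for j + l odd, ∫x²·sin(jπx/L)·sin(lπx/L) dx = (−1)^(j+l)·4jlL³/(π²(j² − l²)²); higher powers the same way via product-to-sum and parts.
Normalization: ∫|φ|² dx = 11.817.
⟨x⟩ = 2.9361 and ⟨x²⟩ = 10.209.
(Δx)² = 10.209 − (2.9361)² = 1.5877.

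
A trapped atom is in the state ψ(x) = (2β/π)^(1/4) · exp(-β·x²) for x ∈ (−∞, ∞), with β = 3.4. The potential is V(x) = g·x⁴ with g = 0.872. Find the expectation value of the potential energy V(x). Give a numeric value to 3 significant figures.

⟨V⟩ = ∫ V(x)·|ψ|² dx.
Gaussian moments: ∫x^(2j)·e^(−2βx²) dx = (2j−1)!!/(4β)^j · √(π/(2β)), odd powers integrate to 0; here √(π/(2β)) = 0.67971.
⟨V⟩ = 0.014144.

0.0141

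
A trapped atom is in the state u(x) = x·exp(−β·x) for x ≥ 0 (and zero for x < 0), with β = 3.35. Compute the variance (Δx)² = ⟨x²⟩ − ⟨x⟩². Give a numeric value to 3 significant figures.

0.0668

Compute ⟨x⟩ and ⟨x²⟩ separately, then (Δx)² = ⟨x²⟩ − ⟨x⟩².
Every integrand reduces to terms xʲ·e^(−2βx) on [0, ∞); use ∫₀^∞ xʲ·e^(−2βx) dx = j!/(2β)^(j+1).
Normalization: ∫|u|² dx = 0.0066498.
⟨x⟩ = 0.44776 and ⟨x²⟩ = 0.26732.
(Δx)² = 0.26732 − (0.44776)² = 0.066830.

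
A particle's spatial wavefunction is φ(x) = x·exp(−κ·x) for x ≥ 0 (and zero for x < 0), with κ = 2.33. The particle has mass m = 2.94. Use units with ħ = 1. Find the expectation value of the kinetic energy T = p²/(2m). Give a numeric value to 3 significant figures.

T = −(ħ²/2m) d²/dx², so ⟨T⟩ = −(ħ²/2m) ∫ φ*·φ'' dx / ∫|φ|² dx; with m = 2.94.
Differentiate x·exp(−κ·x) with the product rule; every integrand then reduces to terms xʲ·e^(−2κx) on [0, ∞), with ∫₀^∞ xʲ·e^(−2κx) dx = j!/(2κ)^(j+1).
State is unnormalized: ∫|φ|² dx = 0.019764, and ∫φ*·(−ħ²/2m · φ'') dx = 0.018248, so ⟨T⟩ = 0.018248 / 0.019764.
⟨T⟩ = 0.92328.

0.923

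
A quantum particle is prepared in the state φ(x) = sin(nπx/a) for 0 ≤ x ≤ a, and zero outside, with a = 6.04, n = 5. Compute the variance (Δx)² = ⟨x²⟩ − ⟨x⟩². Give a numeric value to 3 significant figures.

2.97

Compute ⟨x⟩ and ⟨x²⟩ separately, then (Δx)² = ⟨x²⟩ − ⟨x⟩².
With sin²θ = (1 − cos2θ)/2 on 0 ≤ x ≤ a: ∫sin²(nπx/a) dx = a/2, ∫x·sin²(nπx/a) dx = a²/4, ∫x²·sin²(nπx/a) dx = a³·(1/6 − 1/(4n²π²)); higher powers xᵏ the same way, integrating xᵏ·cos(2nπx/a) by parts.
Normalization: ∫|φ|² dx = 3.0200.
⟨x⟩ = 3.0200 and ⟨x²⟩ = 12.087.
(Δx)² = 12.087 − (3.0200)² = 2.9662.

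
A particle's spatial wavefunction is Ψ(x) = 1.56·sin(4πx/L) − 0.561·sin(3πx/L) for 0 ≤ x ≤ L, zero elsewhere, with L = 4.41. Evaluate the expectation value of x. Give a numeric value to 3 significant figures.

⟨x⟩ = ∫ x·|Ψ|² dx / ∫|Ψ|² dx (integrals over the domain).
On 0 ≤ x ≤ L (j ≠ l): ∫sin²(jπx/L) dx = L/2, ∫sin(jπx/L)·sin(lπx/L) dx = 0; diagonal moments ∫x·sin²(jπx/L) dx = L²/4, ∫x²·sin²(jπx/L) dx = L³·(1/6 − 1/(4j²π²)); cross terms ∫x·sin(jπx/L)·sin(lπx/L) dx = 0 for j + l even and −4jlL²/(π²(j² − l²)²) for j + l odd, ∫x²·sin(jπx/L)·sin(lπx/L) dx = (−1)^(j+l)·4jlL³/(π²(j² − l²)²); higher powers the same way via product-to-sum and parts.
State is unnormalized: ∫|Ψ|² dx = 6.0600, and ∫Ψ*·x·Ψ dx = 16.741, so ⟨x⟩ = 16.741 / 6.0600.
⟨x⟩ = 2.7625.

2.76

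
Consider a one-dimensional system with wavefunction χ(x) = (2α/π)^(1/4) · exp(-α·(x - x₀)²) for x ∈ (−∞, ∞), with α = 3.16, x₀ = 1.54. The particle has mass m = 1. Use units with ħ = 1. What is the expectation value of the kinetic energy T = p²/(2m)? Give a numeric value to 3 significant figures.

1.58

T = −(ħ²/2m) d²/dx², so ⟨T⟩ = −(ħ²/2m) ∫ χ*·χ'' dx; with m = 1.
Gaussian moments (u = x − x₀): ∫u^(2j)·e^(−2αu²) du = (2j−1)!!/(4α)^j · √(π/(2α)), odd powers integrate to 0; here √(π/(2α)) = 0.70504. Derivatives: d/dx e^(−αu²) = −2αu·e^(−αu²), d²/dx² e^(−αu²) = (4α²u² − 2α)·e^(−αu²).
⟨T⟩ = 1.5800.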